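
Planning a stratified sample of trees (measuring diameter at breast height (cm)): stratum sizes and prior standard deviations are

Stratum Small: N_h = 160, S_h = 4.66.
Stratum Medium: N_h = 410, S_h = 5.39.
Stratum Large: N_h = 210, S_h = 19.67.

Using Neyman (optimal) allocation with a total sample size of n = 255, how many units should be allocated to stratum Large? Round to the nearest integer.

Neyman allocation: n_h = n · N_h S_h / Σ N_i S_i, with n = 255.
  stratum Small: N_h·S_h = 160·4.66 = 745.60
  stratum Medium: N_h·S_h = 410·5.39 = 2209.90
  stratum Large: N_h·S_h = 210·19.67 = 4130.70
Σ N_h S_h = 7086.20
n for stratum Large = 255·4130.70/7086.20 = 148.645 → 149

149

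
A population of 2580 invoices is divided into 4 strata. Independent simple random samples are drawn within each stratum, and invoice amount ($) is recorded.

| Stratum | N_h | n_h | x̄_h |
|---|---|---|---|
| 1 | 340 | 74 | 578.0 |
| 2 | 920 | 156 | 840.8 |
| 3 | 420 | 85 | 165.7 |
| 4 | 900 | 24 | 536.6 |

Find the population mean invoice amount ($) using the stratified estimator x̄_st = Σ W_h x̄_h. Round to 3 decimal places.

N = Σ N_h = 2580. Stratum weights W_h = N_h/N.
x̄_st = (340·578.0 + 920·840.8 + 420·165.7 + 900·536.6) / 2580 = 590.15116

x̄_st ≈ 590.151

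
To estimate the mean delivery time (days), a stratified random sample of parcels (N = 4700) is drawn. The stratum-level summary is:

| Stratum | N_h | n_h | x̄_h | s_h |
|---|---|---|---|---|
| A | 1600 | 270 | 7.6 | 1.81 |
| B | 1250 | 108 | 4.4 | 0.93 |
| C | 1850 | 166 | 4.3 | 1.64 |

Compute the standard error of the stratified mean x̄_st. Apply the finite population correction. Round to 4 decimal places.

SE(x̄_st) ≈ 0.0630

V̂(x̄_st) = Σ W_h² (1 − n_h/N_h) s_h²/n_h, with W_h = N_h/N and N = 4700:
  stratum A: (1600/4700)²·(1 − 270/1600)·1.81²/270 = 0.00116888
  stratum B: (1250/4700)²·(1 − 108/1250)·0.93²/108 = 0.000517515
  stratum C: (1850/4700)²·(1 − 166/1850)·1.64²/166 = 0.00228506
V̂(x̄_st) = 0.00397145
SE(x̄_st) = √0.00397145 = 0.0630195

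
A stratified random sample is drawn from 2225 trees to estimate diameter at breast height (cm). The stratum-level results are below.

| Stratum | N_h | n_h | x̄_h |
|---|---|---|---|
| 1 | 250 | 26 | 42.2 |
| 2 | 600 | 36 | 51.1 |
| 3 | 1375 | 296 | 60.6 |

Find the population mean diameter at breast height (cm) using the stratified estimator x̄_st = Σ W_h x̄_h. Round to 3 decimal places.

N = Σ N_h = 2225. Stratum weights W_h = N_h/N.
x̄_st = (250·42.2 + 600·51.1 + 1375·60.6) / 2225 = 55.97079

x̄_st ≈ 55.971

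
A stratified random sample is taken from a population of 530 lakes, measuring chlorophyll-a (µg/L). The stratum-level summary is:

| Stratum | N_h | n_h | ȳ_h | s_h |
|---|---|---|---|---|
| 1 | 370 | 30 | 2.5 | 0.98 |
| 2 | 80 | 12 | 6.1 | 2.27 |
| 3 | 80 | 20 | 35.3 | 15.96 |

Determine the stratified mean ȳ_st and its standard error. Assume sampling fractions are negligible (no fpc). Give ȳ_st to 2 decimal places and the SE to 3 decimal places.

ȳ_st ≈ 7.99, SE ≈ 0.562

ȳ_st = Σ W_h ȳ_h = (370·2.5 + 80·6.1 + 80·35.3)/530 = 7.99434
V̂(ȳ_st) = Σ W_h² s_h²/n_h, with W_h = N_h/N and N = 530:
  stratum 1: (370/530)²·0.98²/30 = 0.0156021
  stratum 2: (80/530)²·2.27²/12 = 0.0097836
  stratum 3: (80/530)²·15.96²/20 = 0.290178
V̂(ȳ_st) = 0.315563
SE(ȳ_st) = √0.315563 = 0.56175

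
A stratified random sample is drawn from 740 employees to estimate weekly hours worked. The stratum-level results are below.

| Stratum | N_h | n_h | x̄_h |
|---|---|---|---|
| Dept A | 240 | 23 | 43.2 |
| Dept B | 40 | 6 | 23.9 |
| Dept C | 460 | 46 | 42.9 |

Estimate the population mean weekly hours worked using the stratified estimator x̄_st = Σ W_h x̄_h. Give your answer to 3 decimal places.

x̄_st ≈ 41.970

N = Σ N_h = 740. Stratum weights W_h = N_h/N.
x̄_st = (240·43.2 + 40·23.9 + 460·42.9) / 740 = 41.97027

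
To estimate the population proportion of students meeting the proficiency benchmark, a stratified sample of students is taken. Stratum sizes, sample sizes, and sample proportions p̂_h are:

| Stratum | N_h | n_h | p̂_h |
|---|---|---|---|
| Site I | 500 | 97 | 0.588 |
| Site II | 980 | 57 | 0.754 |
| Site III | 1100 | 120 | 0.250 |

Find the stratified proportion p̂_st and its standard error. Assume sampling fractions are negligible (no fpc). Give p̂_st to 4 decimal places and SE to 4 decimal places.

p̂_st ≈ 0.5069, SE ≈ 0.0293

N = 2580; stratum weights W_h = N_h/N.
p̂_st = Σ W_h p̂_h = (500·0.588 + 980·0.754 + 1100·0.250)/2580 = 0.50695
V̂(p̂_st) = Σ W_h² p̂_h(1−p̂_h)/(n_h−1):
  stratum Site I: (500/2580)²·0.588·0.412/96 = 9.47772e-05
  stratum Site II: (980/2580)²·0.754·0.246/56 = 0.000477894
  stratum Site III: (1100/2580)²·0.250·0.750/119 = 0.000286418
V̂(p̂_st) = 0.000859089; SE = √V̂ = 0.0293102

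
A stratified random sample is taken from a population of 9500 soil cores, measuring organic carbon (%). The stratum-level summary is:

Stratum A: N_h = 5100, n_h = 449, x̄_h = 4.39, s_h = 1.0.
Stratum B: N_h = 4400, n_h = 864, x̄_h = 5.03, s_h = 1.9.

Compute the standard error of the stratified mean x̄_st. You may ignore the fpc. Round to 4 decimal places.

SE(x̄_st) ≈ 0.0392

V̂(x̄_st) = Σ W_h² s_h²/n_h, with W_h = N_h/N and N = 9500:
  stratum A: (5100/9500)²·1.0²/449 = 0.00064187
  stratum B: (4400/9500)²·1.9²/864 = 0.000896296
V̂(x̄_st) = 0.00153817
SE(x̄_st) = √0.00153817 = 0.0392195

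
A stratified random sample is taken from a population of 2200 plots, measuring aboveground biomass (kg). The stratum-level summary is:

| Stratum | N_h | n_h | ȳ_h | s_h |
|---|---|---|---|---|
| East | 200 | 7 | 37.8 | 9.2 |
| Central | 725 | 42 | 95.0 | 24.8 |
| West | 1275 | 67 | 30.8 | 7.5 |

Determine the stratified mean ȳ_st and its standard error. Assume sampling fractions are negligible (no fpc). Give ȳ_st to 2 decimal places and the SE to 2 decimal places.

ȳ_st = Σ W_h ȳ_h = (200·37.8 + 725·95.0 + 1275·30.8)/2200 = 52.59318
V̂(ȳ_st) = Σ W_h² s_h²/n_h, with W_h = N_h/N and N = 2200:
  stratum East: (200/2200)²·9.2²/7 = 0.0999292
  stratum Central: (725/2200)²·24.8²/42 = 1.59032
  stratum West: (1275/2200)²·7.5²/67 = 0.281983
V̂(ȳ_st) = 1.97223
SE(ȳ_st) = √1.97223 = 1.40436

ȳ_st ≈ 52.59, SE ≈ 1.40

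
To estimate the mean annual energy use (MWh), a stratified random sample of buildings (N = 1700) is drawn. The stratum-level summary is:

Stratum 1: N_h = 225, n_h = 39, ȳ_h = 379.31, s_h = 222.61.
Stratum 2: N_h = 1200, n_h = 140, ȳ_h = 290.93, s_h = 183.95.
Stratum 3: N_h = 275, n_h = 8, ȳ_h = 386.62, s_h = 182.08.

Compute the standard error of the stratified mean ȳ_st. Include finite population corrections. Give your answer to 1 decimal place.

SE(ȳ_st) ≈ 15.2

V̂(ȳ_st) = Σ W_h² (1 − n_h/N_h) s_h²/n_h, with W_h = N_h/N and N = 1700:
  stratum 1: (225/1700)²·(1 − 39/225)·222.61²/39 = 18.4002
  stratum 2: (1200/1700)²·(1 − 140/1200)·183.95²/140 = 106.38
  stratum 3: (275/1700)²·(1 − 8/275)·182.08²/8 = 105.288
V̂(ȳ_st) = 230.069
SE(ȳ_st) = √230.069 = 15.168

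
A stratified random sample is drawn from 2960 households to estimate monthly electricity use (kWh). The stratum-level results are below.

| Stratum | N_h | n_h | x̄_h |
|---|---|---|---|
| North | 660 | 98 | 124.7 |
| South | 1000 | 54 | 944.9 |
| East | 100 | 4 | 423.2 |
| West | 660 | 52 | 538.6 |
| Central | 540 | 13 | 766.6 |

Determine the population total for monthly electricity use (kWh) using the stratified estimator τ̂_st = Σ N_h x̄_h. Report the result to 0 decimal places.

τ̂_st ≈ 1838962

τ̂_st = Σ N_h x̄_h = 660·124.7 + 1000·944.9 + 100·423.2 + 660·538.6 + 540·766.6 = 1838962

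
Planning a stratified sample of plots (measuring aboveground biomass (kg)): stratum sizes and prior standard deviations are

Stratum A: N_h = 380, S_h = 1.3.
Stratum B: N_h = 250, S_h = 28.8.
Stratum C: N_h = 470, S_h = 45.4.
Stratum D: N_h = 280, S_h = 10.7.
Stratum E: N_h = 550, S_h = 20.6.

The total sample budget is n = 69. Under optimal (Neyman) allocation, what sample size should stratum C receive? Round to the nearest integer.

34

Neyman allocation: n_h = n · N_h S_h / Σ N_i S_i, with n = 69.
  stratum A: N_h·S_h = 380·1.3 = 494.00
  stratum B: N_h·S_h = 250·28.8 = 7200.00
  stratum C: N_h·S_h = 470·45.4 = 21338.00
  stratum D: N_h·S_h = 280·10.7 = 2996.00
  stratum E: N_h·S_h = 550·20.6 = 11330.00
Σ N_h S_h = 43358.00
n for stratum C = 69·21338.00/43358.00 = 33.957 → 34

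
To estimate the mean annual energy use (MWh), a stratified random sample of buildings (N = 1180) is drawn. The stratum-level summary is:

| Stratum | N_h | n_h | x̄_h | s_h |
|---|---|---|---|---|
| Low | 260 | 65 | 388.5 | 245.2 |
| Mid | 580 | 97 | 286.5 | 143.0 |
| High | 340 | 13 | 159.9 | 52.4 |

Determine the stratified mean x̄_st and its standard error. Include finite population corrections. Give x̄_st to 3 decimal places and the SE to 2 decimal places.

x̄_st = Σ W_h x̄_h = (260·388.5 + 580·286.5 + 340·159.9)/1180 = 272.49661
V̂(x̄_st) = Σ W_h² (1 − n_h/N_h) s_h²/n_h, with W_h = N_h/N and N = 1180:
  stratum Low: (260/1180)²·(1 − 65/260)·245.2²/65 = 33.68
  stratum Mid: (580/1180)²·(1 − 97/580)·143.0²/97 = 42.4142
  stratum High: (340/1180)²·(1 − 13/340)·52.4²/13 = 16.8648
V̂(x̄_st) = 92.959
SE(x̄_st) = √92.959 = 9.64152

x̄_st ≈ 272.497, SE ≈ 9.64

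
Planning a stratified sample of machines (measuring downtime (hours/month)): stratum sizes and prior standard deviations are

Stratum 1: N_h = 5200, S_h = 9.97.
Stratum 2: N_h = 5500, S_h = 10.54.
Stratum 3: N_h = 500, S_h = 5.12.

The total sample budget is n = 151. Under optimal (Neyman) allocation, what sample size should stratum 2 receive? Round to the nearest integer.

Neyman allocation: n_h = n · N_h S_h / Σ N_i S_i, with n = 151.
  stratum 1: N_h·S_h = 5200·9.97 = 51844.00
  stratum 2: N_h·S_h = 5500·10.54 = 57970.00
  stratum 3: N_h·S_h = 500·5.12 = 2560.00
Σ N_h S_h = 112374.00
n for stratum 2 = 151·57970.00/112374.00 = 77.896 → 78

78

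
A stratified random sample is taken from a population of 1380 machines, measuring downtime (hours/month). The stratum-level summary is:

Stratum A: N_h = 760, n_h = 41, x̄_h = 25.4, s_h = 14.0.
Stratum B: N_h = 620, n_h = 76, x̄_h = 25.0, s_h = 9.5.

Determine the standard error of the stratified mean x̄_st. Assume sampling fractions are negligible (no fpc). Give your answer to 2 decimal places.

SE(x̄_st) ≈ 1.30

V̂(x̄_st) = Σ W_h² s_h²/n_h, with W_h = N_h/N and N = 1380:
  stratum A: (760/1380)²·14.0²/41 = 1.44991
  stratum B: (620/1380)²·9.5²/76 = 0.239695
V̂(x̄_st) = 1.68961
SE(x̄_st) = √1.68961 = 1.29985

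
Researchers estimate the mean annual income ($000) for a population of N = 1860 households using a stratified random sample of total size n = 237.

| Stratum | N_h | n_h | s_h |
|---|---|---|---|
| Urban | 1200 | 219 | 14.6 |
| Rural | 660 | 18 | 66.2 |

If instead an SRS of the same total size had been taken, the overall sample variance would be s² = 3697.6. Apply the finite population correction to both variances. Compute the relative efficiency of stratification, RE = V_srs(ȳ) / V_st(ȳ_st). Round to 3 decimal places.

V̂(ȳ_st) = Σ W_h² (1 − n_h/N_h) s_h²/n_h, with W_h = N_h/N and N = 1860:
  stratum Urban: (1200/1860)²·(1 − 219/1200)·14.6²/219 = 0.331197
  stratum Rural: (660/1860)²·(1 − 18/660)·66.2²/18 = 29.8192
V_st = 30.1504
V_srs = (1 − 237/1860)·3697.6/237 = 13.6137
Relative efficiency = V_srs / V_st = 13.6137/30.1504 = 0.4515

RE ≈ 0.452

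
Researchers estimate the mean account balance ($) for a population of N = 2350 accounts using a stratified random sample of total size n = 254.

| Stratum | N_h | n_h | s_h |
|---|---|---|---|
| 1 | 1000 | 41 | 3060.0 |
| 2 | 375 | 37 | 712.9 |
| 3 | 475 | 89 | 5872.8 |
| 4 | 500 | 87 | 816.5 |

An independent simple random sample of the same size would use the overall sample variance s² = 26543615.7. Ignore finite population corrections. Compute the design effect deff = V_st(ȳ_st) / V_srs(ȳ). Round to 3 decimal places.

deff ≈ 0.554

V̂(ȳ_st) = Σ W_h² s_h²/n_h, with W_h = N_h/N and N = 2350:
  stratum 1: (1000/2350)²·3060.0²/41 = 41354.5
  stratum 2: (375/2350)²·712.9²/37 = 349.77
  stratum 3: (475/2350)²·5872.8²/89 = 15832.6
  stratum 4: (500/2350)²·816.5²/87 = 346.894
V_st = 57883.8
V_srs = s²/n = 26543615.7/254 = 104502
deff = V_st / V_srs = 57883.8/104502 = 0.5539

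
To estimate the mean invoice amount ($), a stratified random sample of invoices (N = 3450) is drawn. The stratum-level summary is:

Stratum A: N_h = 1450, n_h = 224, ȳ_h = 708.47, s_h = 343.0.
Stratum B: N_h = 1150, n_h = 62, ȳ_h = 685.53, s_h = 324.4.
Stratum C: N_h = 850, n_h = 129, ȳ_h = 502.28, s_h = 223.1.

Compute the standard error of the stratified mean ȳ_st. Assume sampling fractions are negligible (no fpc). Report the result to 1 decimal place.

SE(ȳ_st) ≈ 17.5

V̂(ȳ_st) = Σ W_h² s_h²/n_h, with W_h = N_h/N and N = 3450:
  stratum A: (1450/3450)²·343.0²/224 = 92.7765
  stratum B: (1150/3450)²·324.4²/62 = 188.594
  stratum C: (850/3450)²·223.1²/129 = 23.4212
V̂(ȳ_st) = 304.792
SE(ȳ_st) = √304.792 = 17.4583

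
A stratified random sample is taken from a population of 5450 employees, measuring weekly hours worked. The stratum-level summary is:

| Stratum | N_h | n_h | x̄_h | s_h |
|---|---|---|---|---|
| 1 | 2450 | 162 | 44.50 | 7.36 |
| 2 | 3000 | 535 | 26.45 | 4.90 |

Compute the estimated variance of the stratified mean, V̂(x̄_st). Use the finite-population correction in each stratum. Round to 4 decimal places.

V̂(x̄_st) ≈ 0.0743

V̂(x̄_st) = Σ W_h² (1 − n_h/N_h) s_h²/n_h, with W_h = N_h/N and N = 5450:
  stratum 1: (2450/5450)²·(1 − 162/2450)·7.36²/162 = 0.0631059
  stratum 2: (3000/5450)²·(1 − 535/3000)·4.90²/535 = 0.0111734
V̂(x̄_st) = 0.0742792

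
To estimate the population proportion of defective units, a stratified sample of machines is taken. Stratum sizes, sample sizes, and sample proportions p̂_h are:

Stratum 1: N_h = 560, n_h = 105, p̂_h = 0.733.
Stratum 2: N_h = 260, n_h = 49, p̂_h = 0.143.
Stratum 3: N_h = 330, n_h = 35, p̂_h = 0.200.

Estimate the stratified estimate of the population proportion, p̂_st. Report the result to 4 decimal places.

p̂_st ≈ 0.4467

N = 1150; stratum weights W_h = N_h/N.
p̂_st = Σ W_h p̂_h = (560·0.733 + 260·0.143 + 330·0.200)/1150 = 0.44666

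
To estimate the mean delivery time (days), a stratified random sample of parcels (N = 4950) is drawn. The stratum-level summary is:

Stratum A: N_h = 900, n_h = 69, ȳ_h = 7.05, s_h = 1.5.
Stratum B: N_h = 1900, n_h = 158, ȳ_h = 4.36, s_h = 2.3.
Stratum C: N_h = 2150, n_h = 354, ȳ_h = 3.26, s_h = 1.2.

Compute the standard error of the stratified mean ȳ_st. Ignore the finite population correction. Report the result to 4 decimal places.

SE(ȳ_st) ≈ 0.0823

V̂(ȳ_st) = Σ W_h² s_h²/n_h, with W_h = N_h/N and N = 4950:
  stratum A: (900/4950)²·1.5²/69 = 0.00107797
  stratum B: (1900/4950)²·2.3²/158 = 0.00493282
  stratum C: (2150/4950)²·1.2²/354 = 0.000767407
V̂(ȳ_st) = 0.0067782
SE(ȳ_st) = √0.0067782 = 0.0823298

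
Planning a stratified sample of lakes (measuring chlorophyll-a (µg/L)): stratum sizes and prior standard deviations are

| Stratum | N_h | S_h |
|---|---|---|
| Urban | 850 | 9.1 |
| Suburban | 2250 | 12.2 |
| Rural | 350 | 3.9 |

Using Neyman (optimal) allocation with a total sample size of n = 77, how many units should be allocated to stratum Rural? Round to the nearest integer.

Neyman allocation: n_h = n · N_h S_h / Σ N_i S_i, with n = 77.
  stratum Urban: N_h·S_h = 850·9.1 = 7735.00
  stratum Suburban: N_h·S_h = 2250·12.2 = 27450.00
  stratum Rural: N_h·S_h = 350·3.9 = 1365.00
Σ N_h S_h = 36550.00
n for stratum Rural = 77·1365.00/36550.00 = 2.876 → 3

3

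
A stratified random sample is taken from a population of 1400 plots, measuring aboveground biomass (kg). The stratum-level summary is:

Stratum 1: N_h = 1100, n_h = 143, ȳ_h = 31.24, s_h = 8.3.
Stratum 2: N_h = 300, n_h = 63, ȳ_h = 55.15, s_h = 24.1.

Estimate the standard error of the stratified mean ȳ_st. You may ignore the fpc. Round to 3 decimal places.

SE(ȳ_st) ≈ 0.849

V̂(ȳ_st) = Σ W_h² s_h²/n_h, with W_h = N_h/N and N = 1400:
  stratum 1: (1100/1400)²·8.3²/143 = 0.297406
  stratum 2: (300/1400)²·24.1²/63 = 0.423331
V̂(ȳ_st) = 0.720737
SE(ȳ_st) = √0.720737 = 0.848962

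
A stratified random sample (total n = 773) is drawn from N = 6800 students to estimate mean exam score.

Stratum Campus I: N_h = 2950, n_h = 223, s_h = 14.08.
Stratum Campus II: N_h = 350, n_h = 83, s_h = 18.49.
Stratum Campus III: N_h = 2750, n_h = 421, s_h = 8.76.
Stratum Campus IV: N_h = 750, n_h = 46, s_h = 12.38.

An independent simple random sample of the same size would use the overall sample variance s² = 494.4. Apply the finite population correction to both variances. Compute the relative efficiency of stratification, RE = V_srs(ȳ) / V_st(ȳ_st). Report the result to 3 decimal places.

V̂(ȳ_st) = Σ W_h² (1 − n_h/N_h) s_h²/n_h, with W_h = N_h/N and N = 6800:
  stratum Campus I: (2950/6800)²·(1 − 223/2950)·14.08²/223 = 0.154664
  stratum Campus II: (350/6800)²·(1 − 83/350)·18.49²/83 = 0.00832448
  stratum Campus III: (2750/6800)²·(1 − 421/2750)·8.76²/421 = 0.025247
  stratum Campus IV: (750/6800)²·(1 − 46/750)·12.38²/46 = 0.0380452
V_st = 0.226281
V_srs = (1 − 773/6800)·494.4/773 = 0.56688
Relative efficiency = V_srs / V_st = 0.56688/0.226281 = 2.5052

RE ≈ 2.505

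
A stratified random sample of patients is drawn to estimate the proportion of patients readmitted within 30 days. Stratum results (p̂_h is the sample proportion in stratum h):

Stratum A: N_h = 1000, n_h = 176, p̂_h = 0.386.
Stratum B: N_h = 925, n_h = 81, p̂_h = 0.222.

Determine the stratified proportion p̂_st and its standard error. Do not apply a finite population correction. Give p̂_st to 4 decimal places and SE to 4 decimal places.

p̂_st ≈ 0.3072, SE ≈ 0.0294

N = 1925; stratum weights W_h = N_h/N.
p̂_st = Σ W_h p̂_h = (1000·0.386 + 925·0.222)/1925 = 0.30719
V̂(p̂_st) = Σ W_h² p̂_h(1−p̂_h)/(n_h−1):
  stratum A: (1000/1925)²·0.386·0.614/175 = 0.000365474
  stratum B: (925/1925)²·0.222·0.778/80 = 0.000498499
V̂(p̂_st) = 0.000863973; SE = √V̂ = 0.0293934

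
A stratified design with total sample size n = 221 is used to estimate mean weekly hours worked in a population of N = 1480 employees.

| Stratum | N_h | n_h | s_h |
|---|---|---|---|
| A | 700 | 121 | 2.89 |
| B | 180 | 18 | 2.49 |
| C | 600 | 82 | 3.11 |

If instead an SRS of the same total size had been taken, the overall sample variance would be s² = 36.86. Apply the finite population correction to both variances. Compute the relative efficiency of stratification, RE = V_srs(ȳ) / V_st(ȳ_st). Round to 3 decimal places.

RE ≈ 4.161

V̂(ȳ_st) = Σ W_h² (1 − n_h/N_h) s_h²/n_h, with W_h = N_h/N and N = 1480:
  stratum A: (700/1480)²·(1 − 121/700)·2.89²/121 = 0.0127721
  stratum B: (180/1480)²·(1 − 18/180)·2.49²/18 = 0.00458554
  stratum C: (600/1480)²·(1 − 82/600)·3.11²/82 = 0.0167365
V_st = 0.0340942
V_srs = (1 − 221/1480)·36.86/221 = 0.141882
Relative efficiency = V_srs / V_st = 0.141882/0.0340942 = 4.1615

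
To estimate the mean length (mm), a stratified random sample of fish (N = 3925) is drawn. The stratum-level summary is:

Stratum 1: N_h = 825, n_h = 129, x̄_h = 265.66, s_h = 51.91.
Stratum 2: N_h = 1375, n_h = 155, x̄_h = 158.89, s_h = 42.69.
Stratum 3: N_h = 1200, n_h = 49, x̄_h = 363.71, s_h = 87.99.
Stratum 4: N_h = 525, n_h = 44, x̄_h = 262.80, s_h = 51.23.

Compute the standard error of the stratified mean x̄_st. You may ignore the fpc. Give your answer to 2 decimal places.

V̂(x̄_st) = Σ W_h² s_h²/n_h, with W_h = N_h/N and N = 3925:
  stratum 1: (825/3925)²·51.91²/129 = 0.922871
  stratum 2: (1375/3925)²·42.69²/155 = 1.44293
  stratum 3: (1200/3925)²·87.99²/49 = 14.7691
  stratum 4: (525/3925)²·51.23²/44 = 1.06717
V̂(x̄_st) = 18.2021
SE(x̄_st) = √18.2021 = 4.26639

SE(x̄_st) ≈ 4.27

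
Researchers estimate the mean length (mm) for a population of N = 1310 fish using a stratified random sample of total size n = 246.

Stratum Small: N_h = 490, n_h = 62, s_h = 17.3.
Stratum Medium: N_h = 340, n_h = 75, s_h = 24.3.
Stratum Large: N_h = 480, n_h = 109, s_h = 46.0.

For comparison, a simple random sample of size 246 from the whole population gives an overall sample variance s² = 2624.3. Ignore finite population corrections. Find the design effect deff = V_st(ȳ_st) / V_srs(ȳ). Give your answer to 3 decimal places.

V̂(ȳ_st) = Σ W_h² s_h²/n_h, with W_h = N_h/N and N = 1310:
  stratum Small: (490/1310)²·17.3²/62 = 0.675383
  stratum Medium: (340/1310)²·24.3²/75 = 0.530355
  stratum Large: (480/1310)²·46.0²/109 = 2.60633
V_st = 3.81207
V_srs = s²/n = 2624.3/246 = 10.6679
deff = V_st / V_srs = 3.81207/10.6679 = 0.3573

deff ≈ 0.357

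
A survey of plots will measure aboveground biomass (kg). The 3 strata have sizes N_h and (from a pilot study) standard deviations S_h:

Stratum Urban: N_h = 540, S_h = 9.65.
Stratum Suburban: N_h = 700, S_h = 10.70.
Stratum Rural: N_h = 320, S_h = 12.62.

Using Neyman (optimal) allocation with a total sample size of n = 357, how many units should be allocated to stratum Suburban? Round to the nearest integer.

Neyman allocation: n_h = n · N_h S_h / Σ N_i S_i, with n = 357.
  stratum Urban: N_h·S_h = 540·9.65 = 5211.00
  stratum Suburban: N_h·S_h = 700·10.70 = 7490.00
  stratum Rural: N_h·S_h = 320·12.62 = 4038.40
Σ N_h S_h = 16739.40
n for stratum Suburban = 357·7490.00/16739.40 = 159.739 → 160

160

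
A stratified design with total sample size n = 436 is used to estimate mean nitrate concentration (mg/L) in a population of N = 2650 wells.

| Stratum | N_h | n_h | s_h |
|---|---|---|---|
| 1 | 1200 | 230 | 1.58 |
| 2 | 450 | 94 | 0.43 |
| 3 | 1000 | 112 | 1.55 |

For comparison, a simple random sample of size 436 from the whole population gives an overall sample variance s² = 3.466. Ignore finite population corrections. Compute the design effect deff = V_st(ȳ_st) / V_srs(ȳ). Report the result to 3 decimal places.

V̂(ȳ_st) = Σ W_h² s_h²/n_h, with W_h = N_h/N and N = 2650:
  stratum 1: (1200/2650)²·1.58²/230 = 0.00222565
  stratum 2: (450/2650)²·0.43²/94 = 5.67208e-05
  stratum 3: (1000/2650)²·1.55²/112 = 0.00305459
V_st = 0.00533697
V_srs = s²/n = 3.466/436 = 0.00794954
deff = V_st / V_srs = 0.00533697/0.00794954 = 0.6714

deff ≈ 0.671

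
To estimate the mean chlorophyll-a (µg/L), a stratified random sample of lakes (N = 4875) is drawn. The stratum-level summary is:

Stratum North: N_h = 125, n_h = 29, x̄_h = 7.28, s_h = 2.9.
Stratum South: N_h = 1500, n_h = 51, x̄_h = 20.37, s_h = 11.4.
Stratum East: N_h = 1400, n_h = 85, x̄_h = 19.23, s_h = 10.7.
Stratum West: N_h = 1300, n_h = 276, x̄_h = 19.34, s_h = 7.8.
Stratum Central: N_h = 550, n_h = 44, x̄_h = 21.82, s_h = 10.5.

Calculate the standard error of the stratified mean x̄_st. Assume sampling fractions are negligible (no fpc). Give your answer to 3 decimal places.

SE(x̄_st) ≈ 0.633

V̂(x̄_st) = Σ W_h² s_h²/n_h, with W_h = N_h/N and N = 4875:
  stratum North: (125/4875)²·2.9²/29 = 0.000190664
  stratum South: (1500/4875)²·11.4²/51 = 0.241253
  stratum East: (1400/4875)²·10.7²/85 = 0.111085
  stratum West: (1300/4875)²·7.8²/276 = 0.0156754
  stratum Central: (550/4875)²·10.5²/44 = 0.0318935
V̂(x̄_st) = 0.400098
SE(x̄_st) = √0.400098 = 0.632533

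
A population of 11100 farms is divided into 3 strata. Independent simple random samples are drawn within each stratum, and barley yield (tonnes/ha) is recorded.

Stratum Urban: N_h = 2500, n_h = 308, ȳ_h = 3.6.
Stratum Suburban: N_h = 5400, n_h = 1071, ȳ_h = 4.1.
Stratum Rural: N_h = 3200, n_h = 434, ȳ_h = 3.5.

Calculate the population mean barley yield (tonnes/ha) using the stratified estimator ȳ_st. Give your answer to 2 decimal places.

ȳ_st ≈ 3.81

N = Σ N_h = 11100. Stratum weights W_h = N_h/N.
ȳ_st = (2500·3.6 + 5400·4.1 + 3200·3.5) / 11100 = 3.8144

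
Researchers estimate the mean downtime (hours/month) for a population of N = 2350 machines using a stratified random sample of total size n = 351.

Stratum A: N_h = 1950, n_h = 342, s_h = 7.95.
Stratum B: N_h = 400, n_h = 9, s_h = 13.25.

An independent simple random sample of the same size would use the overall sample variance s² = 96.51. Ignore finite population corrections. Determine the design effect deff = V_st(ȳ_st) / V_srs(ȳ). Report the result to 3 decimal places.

deff ≈ 2.518

V̂(ȳ_st) = Σ W_h² s_h²/n_h, with W_h = N_h/N and N = 2350:
  stratum A: (1950/2350)²·7.95²/342 = 0.127245
  stratum B: (400/2350)²·13.25²/9 = 0.565163
V_st = 0.692408
V_srs = s²/n = 96.51/351 = 0.274957
deff = V_st / V_srs = 0.692408/0.274957 = 2.5182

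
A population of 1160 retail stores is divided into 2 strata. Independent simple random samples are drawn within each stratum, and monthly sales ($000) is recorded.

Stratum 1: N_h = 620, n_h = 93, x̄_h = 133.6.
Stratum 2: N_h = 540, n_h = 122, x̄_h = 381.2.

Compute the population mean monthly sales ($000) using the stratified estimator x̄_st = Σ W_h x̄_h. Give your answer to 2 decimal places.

x̄_st ≈ 248.86

N = Σ N_h = 1160. Stratum weights W_h = N_h/N.
x̄_st = (620·133.6 + 540·381.2) / 1160 = 248.8621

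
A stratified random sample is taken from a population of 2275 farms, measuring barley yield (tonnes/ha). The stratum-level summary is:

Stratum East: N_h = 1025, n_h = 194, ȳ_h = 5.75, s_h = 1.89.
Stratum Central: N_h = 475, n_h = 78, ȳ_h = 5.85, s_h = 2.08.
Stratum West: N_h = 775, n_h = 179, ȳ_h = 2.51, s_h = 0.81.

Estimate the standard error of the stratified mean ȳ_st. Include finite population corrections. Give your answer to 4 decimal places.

V̂(ȳ_st) = Σ W_h² (1 − n_h/N_h) s_h²/n_h, with W_h = N_h/N and N = 2275:
  stratum East: (1025/2275)²·(1 − 194/1025)·1.89²/194 = 0.00303029
  stratum Central: (475/2275)²·(1 − 78/475)·2.08²/78 = 0.00202094
  stratum West: (775/2275)²·(1 − 179/775)·0.81²/179 = 0.000327116
V̂(ȳ_st) = 0.00537834
SE(ȳ_st) = √0.00537834 = 0.0733372

SE(ȳ_st) ≈ 0.0733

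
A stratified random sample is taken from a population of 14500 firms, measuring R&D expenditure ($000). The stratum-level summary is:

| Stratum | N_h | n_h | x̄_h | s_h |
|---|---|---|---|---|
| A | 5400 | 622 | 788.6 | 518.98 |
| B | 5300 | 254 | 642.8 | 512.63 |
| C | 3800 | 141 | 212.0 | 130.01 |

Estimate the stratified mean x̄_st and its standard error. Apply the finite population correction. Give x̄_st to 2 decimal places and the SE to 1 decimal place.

x̄_st ≈ 584.20, SE ≈ 13.9

x̄_st = Σ W_h x̄_h = (5400·788.6 + 5300·642.8 + 3800·212.0)/14500 = 584.19862
V̂(x̄_st) = Σ W_h² (1 − n_h/N_h) s_h²/n_h, with W_h = N_h/N and N = 14500:
  stratum A: (5400/14500)²·(1 − 622/5400)·518.98²/622 = 53.1392
  stratum B: (5300/14500)²·(1 − 254/5300)·512.63²/254 = 131.602
  stratum C: (3800/14500)²·(1 − 141/3800)·130.01²/141 = 7.92765
V̂(x̄_st) = 192.668
SE(x̄_st) = √192.668 = 13.8805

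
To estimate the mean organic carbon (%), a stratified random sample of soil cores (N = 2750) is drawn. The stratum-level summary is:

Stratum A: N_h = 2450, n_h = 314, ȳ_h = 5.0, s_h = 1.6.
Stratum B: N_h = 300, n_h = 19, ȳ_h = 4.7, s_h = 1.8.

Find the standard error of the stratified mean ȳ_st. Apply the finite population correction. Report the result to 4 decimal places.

SE(ȳ_st) ≈ 0.0868

V̂(ȳ_st) = Σ W_h² (1 − n_h/N_h) s_h²/n_h, with W_h = N_h/N and N = 2750:
  stratum A: (2450/2750)²·(1 − 314/2450)·1.6²/314 = 0.00564173
  stratum B: (300/2750)²·(1 − 19/300)·1.8²/19 = 0.00190088
V̂(ȳ_st) = 0.0075426
SE(ȳ_st) = √0.0075426 = 0.0868482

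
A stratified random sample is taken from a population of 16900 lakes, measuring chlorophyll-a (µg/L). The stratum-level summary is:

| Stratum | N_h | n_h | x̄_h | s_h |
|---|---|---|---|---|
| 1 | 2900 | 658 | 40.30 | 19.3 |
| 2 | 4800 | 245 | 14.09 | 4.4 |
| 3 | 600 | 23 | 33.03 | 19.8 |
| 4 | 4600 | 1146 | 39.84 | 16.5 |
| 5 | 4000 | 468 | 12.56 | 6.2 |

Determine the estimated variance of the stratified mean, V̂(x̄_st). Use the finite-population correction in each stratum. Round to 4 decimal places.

V̂(x̄_st) ≈ 0.0569

V̂(x̄_st) = Σ W_h² (1 − n_h/N_h) s_h²/n_h, with W_h = N_h/N and N = 16900:
  stratum 1: (2900/16900)²·(1 − 658/2900)·19.3²/658 = 0.0128869
  stratum 2: (4800/16900)²·(1 − 245/4800)·4.4²/245 = 0.00604917
  stratum 3: (600/16900)²·(1 − 23/600)·19.8²/23 = 0.0206612
  stratum 4: (4600/16900)²·(1 − 1146/4600)·16.5²/1146 = 0.0132157
  stratum 5: (4000/16900)²·(1 − 468/4000)·6.2²/468 = 0.00406298
V̂(x̄_st) = 0.056876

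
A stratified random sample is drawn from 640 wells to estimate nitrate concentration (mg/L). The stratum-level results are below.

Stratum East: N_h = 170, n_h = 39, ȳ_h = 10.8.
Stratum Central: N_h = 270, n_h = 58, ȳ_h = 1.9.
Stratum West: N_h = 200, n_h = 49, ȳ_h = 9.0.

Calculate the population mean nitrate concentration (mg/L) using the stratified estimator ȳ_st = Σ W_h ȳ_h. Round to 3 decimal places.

ȳ_st ≈ 6.483

N = Σ N_h = 640. Stratum weights W_h = N_h/N.
ȳ_st = (170·10.8 + 270·1.9 + 200·9.0) / 640 = 6.48281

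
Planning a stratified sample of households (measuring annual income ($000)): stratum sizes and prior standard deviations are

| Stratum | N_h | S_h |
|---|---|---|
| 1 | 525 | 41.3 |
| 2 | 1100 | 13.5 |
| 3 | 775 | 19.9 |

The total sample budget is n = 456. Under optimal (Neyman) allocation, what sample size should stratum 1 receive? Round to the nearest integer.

Neyman allocation: n_h = n · N_h S_h / Σ N_i S_i, with n = 456.
  stratum 1: N_h·S_h = 525·41.3 = 21682.50
  stratum 2: N_h·S_h = 1100·13.5 = 14850.00
  stratum 3: N_h·S_h = 775·19.9 = 15422.50
Σ N_h S_h = 51955.00
n for stratum 1 = 456·21682.50/51955.00 = 190.304 → 190

190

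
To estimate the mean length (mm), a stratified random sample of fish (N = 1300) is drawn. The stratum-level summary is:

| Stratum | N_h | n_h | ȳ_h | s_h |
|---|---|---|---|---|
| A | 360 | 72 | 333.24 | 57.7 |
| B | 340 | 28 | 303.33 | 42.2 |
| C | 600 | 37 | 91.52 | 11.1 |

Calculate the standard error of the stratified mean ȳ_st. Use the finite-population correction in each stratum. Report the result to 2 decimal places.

SE(ȳ_st) ≈ 2.74

V̂(ȳ_st) = Σ W_h² (1 − n_h/N_h) s_h²/n_h, with W_h = N_h/N and N = 1300:
  stratum A: (360/1300)²·(1 − 72/360)·57.7²/72 = 2.83679
  stratum B: (340/1300)²·(1 − 28/340)·42.2²/28 = 3.99221
  stratum C: (600/1300)²·(1 − 37/600)·11.1²/37 = 0.665606
V̂(ȳ_st) = 7.49461
SE(ȳ_st) = √7.49461 = 2.73763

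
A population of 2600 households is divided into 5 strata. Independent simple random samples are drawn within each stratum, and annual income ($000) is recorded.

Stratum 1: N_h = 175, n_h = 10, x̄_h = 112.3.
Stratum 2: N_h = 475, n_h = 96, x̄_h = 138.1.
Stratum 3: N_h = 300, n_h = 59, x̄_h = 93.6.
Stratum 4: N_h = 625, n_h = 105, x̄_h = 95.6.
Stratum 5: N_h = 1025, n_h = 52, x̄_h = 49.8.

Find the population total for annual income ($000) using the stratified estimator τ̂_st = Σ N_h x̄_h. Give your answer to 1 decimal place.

τ̂_st = Σ N_h x̄_h = 175·112.3 + 475·138.1 + 300·93.6 + 625·95.6 + 1025·49.8 = 224125.0

τ̂_st ≈ 224125.0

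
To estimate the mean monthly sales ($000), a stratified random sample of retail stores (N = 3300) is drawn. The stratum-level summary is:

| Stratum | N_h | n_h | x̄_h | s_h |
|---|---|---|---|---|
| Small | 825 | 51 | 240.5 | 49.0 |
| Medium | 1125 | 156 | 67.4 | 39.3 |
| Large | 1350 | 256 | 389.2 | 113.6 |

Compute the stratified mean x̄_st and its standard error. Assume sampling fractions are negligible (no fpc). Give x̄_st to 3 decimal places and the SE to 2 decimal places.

x̄_st ≈ 242.320, SE ≈ 3.54

x̄_st = Σ W_h x̄_h = (825·240.5 + 1125·67.4 + 1350·389.2)/3300 = 242.32045
V̂(x̄_st) = Σ W_h² s_h²/n_h, with W_h = N_h/N and N = 3300:
  stratum Small: (825/3300)²·49.0²/51 = 2.9424
  stratum Medium: (1125/3300)²·39.3²/156 = 1.15064
  stratum Large: (1350/3300)²·113.6²/256 = 8.43638
V̂(x̄_st) = 12.5294
SE(x̄_st) = √12.5294 = 3.53969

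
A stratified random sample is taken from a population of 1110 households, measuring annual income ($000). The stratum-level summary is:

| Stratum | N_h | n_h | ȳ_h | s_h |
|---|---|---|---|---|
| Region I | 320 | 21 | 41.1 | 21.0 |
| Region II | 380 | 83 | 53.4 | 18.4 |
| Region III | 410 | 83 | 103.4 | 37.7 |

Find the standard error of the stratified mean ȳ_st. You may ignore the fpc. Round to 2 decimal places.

SE(ȳ_st) ≈ 2.14

V̂(ȳ_st) = Σ W_h² s_h²/n_h, with W_h = N_h/N and N = 1110:
  stratum Region I: (320/1110)²·21.0²/21 = 1.74531
  stratum Region II: (380/1110)²·18.4²/83 = 0.478056
  stratum Region III: (410/1110)²·37.7²/83 = 2.33629
V̂(ȳ_st) = 4.55966
SE(ȳ_st) = √4.55966 = 2.13534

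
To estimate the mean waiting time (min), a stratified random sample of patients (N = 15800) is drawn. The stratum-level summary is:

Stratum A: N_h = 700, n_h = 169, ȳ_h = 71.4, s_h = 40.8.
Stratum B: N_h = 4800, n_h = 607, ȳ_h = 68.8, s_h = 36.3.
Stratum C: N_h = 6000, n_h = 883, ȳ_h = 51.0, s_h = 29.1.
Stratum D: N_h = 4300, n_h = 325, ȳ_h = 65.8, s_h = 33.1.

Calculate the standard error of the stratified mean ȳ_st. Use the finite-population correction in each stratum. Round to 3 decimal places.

SE(ȳ_st) ≈ 0.734

V̂(ȳ_st) = Σ W_h² (1 − n_h/N_h) s_h²/n_h, with W_h = N_h/N and N = 15800:
  stratum A: (700/15800)²·(1 − 169/700)·40.8²/169 = 0.014666
  stratum B: (4800/15800)²·(1 − 607/4800)·36.3²/607 = 0.175015
  stratum C: (6000/15800)²·(1 − 883/6000)·29.1²/883 = 0.117945
  stratum D: (4300/15800)²·(1 − 325/4300)·33.1²/325 = 0.230815
V̂(ȳ_st) = 0.538441
SE(ȳ_st) = √0.538441 = 0.733785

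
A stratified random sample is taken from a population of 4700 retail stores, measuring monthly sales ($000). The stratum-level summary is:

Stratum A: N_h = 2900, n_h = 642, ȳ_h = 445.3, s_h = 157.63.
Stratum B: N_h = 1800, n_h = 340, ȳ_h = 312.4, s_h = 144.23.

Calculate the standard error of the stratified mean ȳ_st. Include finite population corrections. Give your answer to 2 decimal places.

SE(ȳ_st) ≈ 4.33

V̂(ȳ_st) = Σ W_h² (1 − n_h/N_h) s_h²/n_h, with W_h = N_h/N and N = 4700:
  stratum A: (2900/4700)²·(1 − 642/2900)·157.63²/642 = 11.4728
  stratum B: (1800/4700)²·(1 − 340/1800)·144.23²/340 = 7.27884
V̂(ȳ_st) = 18.7516
SE(ȳ_st) = √18.7516 = 4.33031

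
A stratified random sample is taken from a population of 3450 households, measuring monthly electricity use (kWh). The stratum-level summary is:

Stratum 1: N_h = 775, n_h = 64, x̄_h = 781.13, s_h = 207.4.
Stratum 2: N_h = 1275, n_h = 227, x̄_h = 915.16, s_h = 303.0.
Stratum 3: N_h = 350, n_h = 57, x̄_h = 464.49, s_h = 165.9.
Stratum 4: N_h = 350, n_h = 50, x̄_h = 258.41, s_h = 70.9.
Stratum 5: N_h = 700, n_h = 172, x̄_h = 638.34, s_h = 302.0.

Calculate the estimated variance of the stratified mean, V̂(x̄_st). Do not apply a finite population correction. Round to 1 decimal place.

V̂(x̄_st) ≈ 117.0

V̂(x̄_st) = Σ W_h² s_h²/n_h, with W_h = N_h/N and N = 3450:
  stratum 1: (775/3450)²·207.4²/64 = 33.9159
  stratum 2: (1275/3450)²·303.0²/227 = 55.2385
  stratum 3: (350/3450)²·165.9²/57 = 4.96954
  stratum 4: (350/3450)²·70.9²/50 = 1.03471
  stratum 5: (700/3450)²·302.0²/172 = 21.8295
V̂(x̄_st) = 116.988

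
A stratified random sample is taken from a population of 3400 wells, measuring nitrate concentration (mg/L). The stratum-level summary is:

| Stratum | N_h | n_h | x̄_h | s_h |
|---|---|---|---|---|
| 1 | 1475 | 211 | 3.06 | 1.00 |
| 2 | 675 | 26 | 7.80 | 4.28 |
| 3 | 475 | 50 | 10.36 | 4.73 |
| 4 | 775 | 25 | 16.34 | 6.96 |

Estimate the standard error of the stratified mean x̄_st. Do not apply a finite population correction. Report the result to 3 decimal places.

SE(x̄_st) ≈ 0.372

V̂(x̄_st) = Σ W_h² s_h²/n_h, with W_h = N_h/N and N = 3400:
  stratum 1: (1475/3400)²·1.00²/211 = 0.000891957
  stratum 2: (675/3400)²·4.28²/26 = 0.0277692
  stratum 3: (475/3400)²·4.73²/50 = 0.00873337
  stratum 4: (775/3400)²·6.96²/25 = 0.100676
V̂(x̄_st) = 0.13807
SE(x̄_st) = √0.13807 = 0.371578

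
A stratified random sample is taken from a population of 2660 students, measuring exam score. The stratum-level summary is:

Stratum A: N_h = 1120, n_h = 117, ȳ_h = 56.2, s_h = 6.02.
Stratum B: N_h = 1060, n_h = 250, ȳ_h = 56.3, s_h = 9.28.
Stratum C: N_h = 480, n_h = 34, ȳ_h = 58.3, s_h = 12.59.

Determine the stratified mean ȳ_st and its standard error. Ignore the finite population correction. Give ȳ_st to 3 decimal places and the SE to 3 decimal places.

ȳ_st ≈ 56.619, SE ≈ 0.511

ȳ_st = Σ W_h ȳ_h = (1120·56.2 + 1060·56.3 + 480·58.3)/2660 = 56.61880
V̂(ȳ_st) = Σ W_h² s_h²/n_h, with W_h = N_h/N and N = 2660:
  stratum A: (1120/2660)²·6.02²/117 = 0.0549136
  stratum B: (1060/2660)²·9.28²/250 = 0.0547022
  stratum C: (480/2660)²·12.59²/34 = 0.151807
V̂(ȳ_st) = 0.261423
SE(ȳ_st) = √0.261423 = 0.511295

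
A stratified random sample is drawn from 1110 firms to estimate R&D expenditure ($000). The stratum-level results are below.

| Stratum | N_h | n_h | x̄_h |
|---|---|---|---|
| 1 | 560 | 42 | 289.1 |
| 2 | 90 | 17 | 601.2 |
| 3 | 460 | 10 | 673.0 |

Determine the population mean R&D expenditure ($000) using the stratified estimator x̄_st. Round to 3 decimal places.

N = Σ N_h = 1110. Stratum weights W_h = N_h/N.
x̄_st = (560·289.1 + 90·601.2 + 460·673.0) / 1110 = 473.49910

x̄_st ≈ 473.499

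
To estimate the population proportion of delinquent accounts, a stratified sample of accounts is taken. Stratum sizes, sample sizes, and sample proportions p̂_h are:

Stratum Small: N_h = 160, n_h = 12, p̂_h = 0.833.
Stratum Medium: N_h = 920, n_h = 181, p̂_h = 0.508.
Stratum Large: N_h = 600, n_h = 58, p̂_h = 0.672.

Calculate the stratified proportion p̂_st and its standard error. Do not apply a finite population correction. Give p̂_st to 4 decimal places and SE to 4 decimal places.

p̂_st ≈ 0.5975, SE ≈ 0.0320

N = 1680; stratum weights W_h = N_h/N.
p̂_st = Σ W_h p̂_h = (160·0.833 + 920·0.508 + 600·0.672)/1680 = 0.59752
V̂(p̂_st) = Σ W_h² p̂_h(1−p̂_h)/(n_h−1):
  stratum Small: (160/1680)²·0.833·0.167/11 = 0.000114707
  stratum Medium: (920/1680)²·0.508·0.492/180 = 0.000416403
  stratum Large: (600/1680)²·0.672·0.328/57 = 0.000493233
V̂(p̂_st) = 0.00102434; SE = √V̂ = 0.0320054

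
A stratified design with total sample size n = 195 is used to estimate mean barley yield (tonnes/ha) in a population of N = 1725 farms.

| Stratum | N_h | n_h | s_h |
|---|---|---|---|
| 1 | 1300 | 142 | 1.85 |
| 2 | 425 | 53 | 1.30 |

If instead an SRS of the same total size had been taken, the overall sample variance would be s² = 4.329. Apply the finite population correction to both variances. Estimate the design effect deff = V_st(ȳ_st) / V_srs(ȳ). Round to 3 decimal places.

V̂(ȳ_st) = Σ W_h² (1 − n_h/N_h) s_h²/n_h, with W_h = N_h/N and N = 1725:
  stratum 1: (1300/1725)²·(1 − 142/1300)·1.85²/142 = 0.0121935
  stratum 2: (425/1725)²·(1 − 53/425)·1.30²/53 = 0.0016942
V_st = 0.0138877
V_srs = (1 − 195/1725)·4.329/195 = 0.0196904
deff = V_st / V_srs = 0.0138877/0.0196904 = 0.7053

deff ≈ 0.705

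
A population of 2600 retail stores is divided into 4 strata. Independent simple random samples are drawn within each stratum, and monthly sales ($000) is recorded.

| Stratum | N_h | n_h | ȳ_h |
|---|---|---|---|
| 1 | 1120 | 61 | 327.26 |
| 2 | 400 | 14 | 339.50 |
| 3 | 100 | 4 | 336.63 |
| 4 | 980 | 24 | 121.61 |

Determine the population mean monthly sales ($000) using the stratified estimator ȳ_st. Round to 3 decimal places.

N = Σ N_h = 2600. Stratum weights W_h = N_h/N.
ȳ_st = (1120·327.26 + 400·339.50 + 100·336.63 + 980·121.61) / 2600 = 251.98923

ȳ_st ≈ 251.989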